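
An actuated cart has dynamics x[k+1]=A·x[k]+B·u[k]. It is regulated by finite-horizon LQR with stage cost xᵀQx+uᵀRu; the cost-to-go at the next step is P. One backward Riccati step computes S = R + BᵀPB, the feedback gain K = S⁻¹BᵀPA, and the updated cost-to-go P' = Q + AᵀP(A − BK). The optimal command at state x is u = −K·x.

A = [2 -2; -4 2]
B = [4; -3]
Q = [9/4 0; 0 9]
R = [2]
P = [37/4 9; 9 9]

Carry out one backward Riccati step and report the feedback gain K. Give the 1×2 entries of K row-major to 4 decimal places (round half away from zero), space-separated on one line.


BᵀP = [10.0000 9.0000]
S = R + BᵀPB = [2] + [13.0000] = [15.0000]
BᵀPA = [-16.0000 -2.0000]
K = S⁻¹·BᵀPA = [-1.0667 -0.1333]
A−BK = [6.2667 -1.4667; -7.2000 1.6000]
AᵀP(A−BK) = [19.9333 -3.1333; -3.1333 0.7333]
P' = Q + AᵀP(A−BK) = [22.1833 -3.1333; -3.1333 9.7333]
tr(P') = 31.9167

-1.0667 -0.1333


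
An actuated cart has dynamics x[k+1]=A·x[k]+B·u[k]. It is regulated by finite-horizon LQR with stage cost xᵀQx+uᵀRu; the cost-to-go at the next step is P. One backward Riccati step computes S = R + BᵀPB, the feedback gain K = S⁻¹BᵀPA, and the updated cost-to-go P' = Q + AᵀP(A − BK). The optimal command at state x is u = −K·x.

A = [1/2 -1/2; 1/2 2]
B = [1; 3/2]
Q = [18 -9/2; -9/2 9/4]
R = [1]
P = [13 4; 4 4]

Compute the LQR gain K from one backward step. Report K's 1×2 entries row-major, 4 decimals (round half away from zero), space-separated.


BᵀP = [19.0000 10.0000]
S = R + BᵀPB = [1] + [34.0000] = [35.0000]
BᵀPA = [14.5000 10.5000]
K = S⁻¹·BᵀPA = [0.4143 0.3000]
A−BK = [0.0857 -0.8000; -0.1214 1.5500]
AᵀP(A−BK) = [0.2429 -0.6000; -0.6000 8.1000]
P' = Q + AᵀP(A−BK) = [18.2429 -5.1000; -5.1000 10.3500]
tr(P') = 28.5929

0.4143 0.3000


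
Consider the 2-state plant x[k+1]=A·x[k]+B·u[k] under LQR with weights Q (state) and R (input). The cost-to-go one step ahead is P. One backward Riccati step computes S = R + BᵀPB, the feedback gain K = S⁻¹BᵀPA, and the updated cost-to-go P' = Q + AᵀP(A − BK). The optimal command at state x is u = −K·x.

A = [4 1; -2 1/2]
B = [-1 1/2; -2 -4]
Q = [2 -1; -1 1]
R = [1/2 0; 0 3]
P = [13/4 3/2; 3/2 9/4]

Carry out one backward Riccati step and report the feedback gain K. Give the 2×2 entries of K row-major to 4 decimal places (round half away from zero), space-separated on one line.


-2.1122 -0.6827 1.2745 0.1701

BᵀP = [-6.2500 -6.0000; -4.3750 -8.2500]
S = R + BᵀPB = [1/2 0; 0 3] + [18.2500 20.8750; 20.8750 30.8125] = [18.7500 20.8750; 20.8750 33.8125]
BᵀPA = [-13.0000 -9.2500; -1.0000 -8.5000]
K = S⁻¹·BᵀPA = [-2.1122 -0.6827; 1.2745 0.1701]
A−BK = [1.2505 0.2322; -1.1266 -0.1850]
AᵀP(A−BK) = [10.8152 2.0447; 2.0447 0.4433]
P' = Q + AᵀP(A−BK) = [12.8152 1.0447; 1.0447 1.4433]
tr(P') = 14.2585


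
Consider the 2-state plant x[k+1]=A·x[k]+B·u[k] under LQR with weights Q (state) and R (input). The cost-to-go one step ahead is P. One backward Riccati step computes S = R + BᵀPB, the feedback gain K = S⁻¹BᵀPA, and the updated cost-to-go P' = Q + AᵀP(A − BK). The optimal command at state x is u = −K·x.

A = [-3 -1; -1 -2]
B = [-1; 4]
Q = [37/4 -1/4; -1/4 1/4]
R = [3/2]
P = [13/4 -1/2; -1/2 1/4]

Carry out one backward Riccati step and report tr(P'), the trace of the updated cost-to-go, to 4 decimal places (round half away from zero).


BᵀP = [-5.2500 1.5000]
S = R + BᵀPB = [3/2] + [11.2500] = [12.7500]
BᵀPA = [14.2500 2.2500]
K = S⁻¹·BᵀPA = [1.1176 0.1765]
A−BK = [-1.8824 -0.8235; -5.4706 -2.7059]
AᵀP(A−BK) = [10.5735 4.2353; 4.2353 1.8529]
P' = Q + AᵀP(A−BK) = [19.8235 3.9853; 3.9853 2.1029]
tr(P') = 21.9265

21.9265


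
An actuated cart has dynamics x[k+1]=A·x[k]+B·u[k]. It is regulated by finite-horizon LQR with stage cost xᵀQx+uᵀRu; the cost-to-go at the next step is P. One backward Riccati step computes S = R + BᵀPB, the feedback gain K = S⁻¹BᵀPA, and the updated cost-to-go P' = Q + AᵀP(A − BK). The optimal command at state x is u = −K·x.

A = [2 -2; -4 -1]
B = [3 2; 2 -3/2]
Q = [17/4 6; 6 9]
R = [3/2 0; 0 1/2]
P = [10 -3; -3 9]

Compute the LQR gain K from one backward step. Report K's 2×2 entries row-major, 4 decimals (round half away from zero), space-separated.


-0.5713 -0.5770 1.8630 -0.1218

BᵀP = [24.0000 9.0000; 24.5000 -19.5000]
S = R + BᵀPB = [3/2 0; 0 1/2] + [90.0000 34.5000; 34.5000 78.2500] = [91.5000 34.5000; 34.5000 78.7500]
BᵀPA = [12.0000 -57.0000; 127.0000 -29.5000]
K = S⁻¹·BᵀPA = [-0.5713 -0.5770; 1.8630 -0.1218]
A−BK = [-0.0121 -0.0253; -0.0630 -0.0287]
AᵀP(A−BK) = [2.2575 0.3945; 0.3945 0.5163]
P' = Q + AᵀP(A−BK) = [6.5075 6.3945; 6.3945 9.5163]
tr(P') = 16.0238


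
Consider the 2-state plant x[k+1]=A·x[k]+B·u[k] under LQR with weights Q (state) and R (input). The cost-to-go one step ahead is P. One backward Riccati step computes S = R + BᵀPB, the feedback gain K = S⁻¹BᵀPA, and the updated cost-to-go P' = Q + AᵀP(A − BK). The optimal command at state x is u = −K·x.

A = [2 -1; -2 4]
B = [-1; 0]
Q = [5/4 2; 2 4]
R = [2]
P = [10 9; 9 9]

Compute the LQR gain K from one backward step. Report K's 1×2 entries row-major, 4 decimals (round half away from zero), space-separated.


BᵀP = [-10.0000 -9.0000]
S = R + BᵀPB = [2] + [10.0000] = [12.0000]
BᵀPA = [-2.0000 -26.0000]
K = S⁻¹·BᵀPA = [-0.1667 -2.1667]
A−BK = [1.8333 -3.1667; -2.0000 4.0000]
AᵀP(A−BK) = [3.6667 -6.3333; -6.3333 25.6667]
P' = Q + AᵀP(A−BK) = [4.9167 -4.3333; -4.3333 29.6667]
tr(P') = 34.5833

-0.1667 -2.1667


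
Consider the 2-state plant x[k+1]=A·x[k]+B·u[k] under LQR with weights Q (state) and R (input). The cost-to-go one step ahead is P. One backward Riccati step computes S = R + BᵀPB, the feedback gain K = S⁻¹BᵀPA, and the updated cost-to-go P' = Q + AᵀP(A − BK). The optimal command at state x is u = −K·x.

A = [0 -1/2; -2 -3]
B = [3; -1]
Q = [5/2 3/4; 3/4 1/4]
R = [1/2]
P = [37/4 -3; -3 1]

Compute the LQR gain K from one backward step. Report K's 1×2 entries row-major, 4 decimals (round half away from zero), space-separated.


BᵀP = [30.7500 -10.0000]
S = R + BᵀPB = [1/2] + [102.2500] = [102.7500]
BᵀPA = [20.0000 14.6250]
K = S⁻¹·BᵀPA = [0.1946 0.1423]
A−BK = [-0.5839 -0.9270; -1.8054 -2.8577]
AᵀP(A−BK) = [0.1071 0.1533; 0.1533 0.2308]
P' = Q + AᵀP(A−BK) = [2.6071 0.9033; 0.9033 0.4808]
tr(P') = 3.0879

0.1946 0.1423


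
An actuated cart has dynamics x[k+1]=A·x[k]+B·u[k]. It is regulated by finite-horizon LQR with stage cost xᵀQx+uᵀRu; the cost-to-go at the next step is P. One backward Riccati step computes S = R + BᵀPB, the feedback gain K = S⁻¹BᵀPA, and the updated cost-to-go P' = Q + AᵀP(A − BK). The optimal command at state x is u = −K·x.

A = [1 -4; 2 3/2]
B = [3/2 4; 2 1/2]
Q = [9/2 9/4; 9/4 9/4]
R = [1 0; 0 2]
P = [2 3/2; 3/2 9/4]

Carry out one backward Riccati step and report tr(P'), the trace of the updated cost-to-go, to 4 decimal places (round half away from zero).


BᵀP = [6.0000 6.7500; 8.7500 7.1250]
S = R + BᵀPB = [1 0; 0 2] + [22.5000 27.3750; 27.3750 38.5625] = [23.5000 27.3750; 27.3750 40.5625]
BᵀPA = [19.5000 -13.8750; 23.0000 -24.3125]
K = S⁻¹·BᵀPA = [0.7916 0.5041; 0.0328 -0.9396]
A−BK = [-0.3186 -0.9978; 0.4005 0.9616]
AᵀP(A−BK) = [0.8098 0.7807; 0.7807 3.2130]
P' = Q + AᵀP(A−BK) = [5.3098 3.0307; 3.0307 5.4630]
tr(P') = 10.7728

10.7728


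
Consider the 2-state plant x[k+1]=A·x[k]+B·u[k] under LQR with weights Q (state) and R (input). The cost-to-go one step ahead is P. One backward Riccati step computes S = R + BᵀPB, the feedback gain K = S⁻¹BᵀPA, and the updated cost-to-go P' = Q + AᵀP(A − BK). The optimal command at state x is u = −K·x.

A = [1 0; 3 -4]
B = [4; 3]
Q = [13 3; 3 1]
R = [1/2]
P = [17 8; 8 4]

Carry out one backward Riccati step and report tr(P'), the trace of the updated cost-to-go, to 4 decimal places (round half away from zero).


BᵀP = [92.0000 44.0000]
S = R + BᵀPB = [1/2] + [500.0000] = [500.5000]
BᵀPA = [224.0000 -176.0000]
K = S⁻¹·BᵀPA = [0.4476 -0.3516]
A−BK = [-0.7902 1.4066; 1.6573 -2.9451]
AᵀP(A−BK) = [0.7483 -1.2308; -1.2308 2.1099]
P' = Q + AᵀP(A−BK) = [13.7483 1.7692; 1.7692 3.1099]
tr(P') = 16.8581

16.8581


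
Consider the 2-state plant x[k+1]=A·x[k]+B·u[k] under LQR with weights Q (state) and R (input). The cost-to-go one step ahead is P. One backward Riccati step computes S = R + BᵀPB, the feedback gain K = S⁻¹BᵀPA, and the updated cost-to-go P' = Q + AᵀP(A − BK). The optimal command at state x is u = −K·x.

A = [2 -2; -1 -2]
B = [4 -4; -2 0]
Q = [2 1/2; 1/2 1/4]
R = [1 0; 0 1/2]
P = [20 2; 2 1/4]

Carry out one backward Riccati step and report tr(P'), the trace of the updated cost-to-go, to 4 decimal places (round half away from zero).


BᵀP = [76.0000 7.5000; -80.0000 -8.0000]
S = R + BᵀPB = [1 0; 0 1/2] + [289.0000 -304.0000; -304.0000 320.0000] = [290.0000 -304.0000; -304.0000 320.5000]
BᵀPA = [144.5000 -167.0000; -152.0000 176.0000]
K = S⁻¹·BᵀPA = [0.1971 -0.0369; -0.2873 0.5142]
A−BK = [0.0624 0.2042; -0.6059 -2.0737]
AᵀP(A−BK) = [0.0985 -0.0184; -0.0184 0.3488]
P' = Q + AᵀP(A−BK) = [2.0985 0.4816; 0.4816 0.5988]
tr(P') = 2.6973

2.6973


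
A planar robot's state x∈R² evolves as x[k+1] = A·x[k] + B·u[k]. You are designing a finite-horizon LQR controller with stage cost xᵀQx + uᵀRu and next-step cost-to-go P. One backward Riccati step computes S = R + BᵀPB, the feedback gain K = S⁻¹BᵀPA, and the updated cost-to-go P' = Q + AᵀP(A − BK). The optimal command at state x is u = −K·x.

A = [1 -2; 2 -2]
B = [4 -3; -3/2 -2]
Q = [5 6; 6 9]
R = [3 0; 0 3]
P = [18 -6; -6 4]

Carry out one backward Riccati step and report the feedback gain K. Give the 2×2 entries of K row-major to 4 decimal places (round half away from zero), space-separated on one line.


BᵀP = [81.0000 -30.0000; -42.0000 10.0000]
S = R + BᵀPB = [3 0; 0 3] + [369.0000 -183.0000; -183.0000 106.0000] = [372.0000 -183.0000; -183.0000 109.0000]
BᵀPA = [21.0000 -102.0000; -22.0000 64.0000]
K = S⁻¹·BᵀPA = [-0.2461 0.0841; -0.6150 0.7284]
A−BK = [0.1394 -0.1513; 0.4010 -0.4169]
AᵀP(A−BK) = [1.6383 -1.7416; -1.7416 1.9635]
P' = Q + AᵀP(A−BK) = [6.6383 4.2584; 4.2584 10.9635]
tr(P') = 17.6018

-0.2461 0.0841 -0.6150 0.7284


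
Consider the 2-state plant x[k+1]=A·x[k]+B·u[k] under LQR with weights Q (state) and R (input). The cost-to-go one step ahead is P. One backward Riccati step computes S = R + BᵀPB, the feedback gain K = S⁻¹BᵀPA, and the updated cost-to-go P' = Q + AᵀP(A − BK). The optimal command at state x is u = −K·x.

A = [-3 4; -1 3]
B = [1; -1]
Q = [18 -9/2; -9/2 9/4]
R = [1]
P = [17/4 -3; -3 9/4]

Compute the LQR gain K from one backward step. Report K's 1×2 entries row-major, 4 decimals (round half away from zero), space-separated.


BᵀP = [7.2500 -5.2500]
S = R + BᵀPB = [1] + [12.5000] = [13.5000]
BᵀPA = [-16.5000 13.2500]
K = S⁻¹·BᵀPA = [-1.2222 0.9815]
A−BK = [-1.7778 3.0185; -2.2222 3.9815]
AᵀP(A−BK) = [2.3333 -2.5556; -2.5556 3.2454]
P' = Q + AᵀP(A−BK) = [20.3333 -7.0556; -7.0556 5.4954]
tr(P') = 25.8287

-1.2222 0.9815


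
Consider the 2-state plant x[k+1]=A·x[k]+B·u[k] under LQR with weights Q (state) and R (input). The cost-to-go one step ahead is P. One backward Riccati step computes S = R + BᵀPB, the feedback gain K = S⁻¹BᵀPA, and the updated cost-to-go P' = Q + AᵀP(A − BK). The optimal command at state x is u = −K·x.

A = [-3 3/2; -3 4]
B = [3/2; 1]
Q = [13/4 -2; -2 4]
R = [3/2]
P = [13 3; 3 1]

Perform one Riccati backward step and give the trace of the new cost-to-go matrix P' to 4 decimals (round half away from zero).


BᵀP = [22.5000 5.5000]
S = R + BᵀPB = [3/2] + [39.2500] = [40.7500]
BᵀPA = [-84.0000 55.7500]
K = S⁻¹·BᵀPA = [-2.0613 1.3681]
A−BK = [0.0920 -0.5521; -0.9387 2.6319]
AᵀP(A−BK) = [6.8466 -5.0798; -5.0798 4.9785]
P' = Q + AᵀP(A−BK) = [10.0966 -7.0798; -7.0798 8.9785]
tr(P') = 19.0752

19.0752


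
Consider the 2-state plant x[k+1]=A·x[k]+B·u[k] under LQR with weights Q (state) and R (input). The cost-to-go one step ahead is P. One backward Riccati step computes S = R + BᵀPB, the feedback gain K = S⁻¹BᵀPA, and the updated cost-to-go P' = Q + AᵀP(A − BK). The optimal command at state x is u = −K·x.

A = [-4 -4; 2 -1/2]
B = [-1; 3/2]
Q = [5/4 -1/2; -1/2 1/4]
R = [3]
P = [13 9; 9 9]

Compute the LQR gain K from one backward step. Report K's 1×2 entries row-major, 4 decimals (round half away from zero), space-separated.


0.7568 -0.4595

BᵀP = [0.5000 4.5000]
S = R + BᵀPB = [3] + [6.2500] = [9.2500]
BᵀPA = [7.0000 -4.2500]
K = S⁻¹·BᵀPA = [0.7568 -0.4595]
A−BK = [-3.2432 -4.4595; 0.8649 0.1892]
AᵀP(A−BK) = [94.7027 148.2162; 148.2162 244.2973]
P' = Q + AᵀP(A−BK) = [95.9527 147.7162; 147.7162 244.5473]
tr(P') = 340.5000


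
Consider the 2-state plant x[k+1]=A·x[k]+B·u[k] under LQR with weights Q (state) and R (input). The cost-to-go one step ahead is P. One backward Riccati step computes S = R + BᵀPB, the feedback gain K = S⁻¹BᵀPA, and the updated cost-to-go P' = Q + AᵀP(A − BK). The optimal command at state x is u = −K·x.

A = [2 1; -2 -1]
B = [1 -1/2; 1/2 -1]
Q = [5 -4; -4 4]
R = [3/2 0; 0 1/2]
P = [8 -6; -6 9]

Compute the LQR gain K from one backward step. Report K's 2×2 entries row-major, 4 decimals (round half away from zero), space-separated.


BᵀP = [5.0000 -1.5000; 2.0000 -6.0000]
S = R + BᵀPB = [3/2 0; 0 1/2] + [4.2500 -1.0000; -1.0000 5.0000] = [5.7500 -1.0000; -1.0000 5.5000]
BᵀPA = [13.0000 6.5000; 16.0000 8.0000]
K = S⁻¹·BᵀPA = [2.8571 1.4286; 3.4286 1.7143]
A−BK = [0.8571 0.4286; 0.0000 0.0000]
AᵀP(A−BK) = [24.0000 12.0000; 12.0000 6.0000]
P' = Q + AᵀP(A−BK) = [29.0000 8.0000; 8.0000 10.0000]
tr(P') = 39.0000

2.8571 1.4286 3.4286 1.7143


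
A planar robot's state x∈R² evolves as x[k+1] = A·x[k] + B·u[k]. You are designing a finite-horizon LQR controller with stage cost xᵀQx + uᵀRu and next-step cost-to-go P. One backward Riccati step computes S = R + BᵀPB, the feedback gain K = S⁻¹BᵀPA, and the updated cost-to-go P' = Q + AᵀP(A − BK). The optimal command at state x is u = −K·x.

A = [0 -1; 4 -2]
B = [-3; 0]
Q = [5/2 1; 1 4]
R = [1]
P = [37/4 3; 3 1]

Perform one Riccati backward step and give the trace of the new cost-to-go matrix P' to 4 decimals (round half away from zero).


BᵀP = [-27.7500 -9.0000]
S = R + BᵀPB = [1] + [83.2500] = [84.2500]
BᵀPA = [-36.0000 45.7500]
K = S⁻¹·BᵀPA = [-0.4273 0.5430]
A−BK = [-1.2819 0.6291; 4.0000 -2.0000]
AᵀP(A−BK) = [0.6172 -0.4510; -0.4510 0.4065]
P' = Q + AᵀP(A−BK) = [3.1172 0.5490; 0.5490 4.4065]
tr(P') = 7.5237

7.5237


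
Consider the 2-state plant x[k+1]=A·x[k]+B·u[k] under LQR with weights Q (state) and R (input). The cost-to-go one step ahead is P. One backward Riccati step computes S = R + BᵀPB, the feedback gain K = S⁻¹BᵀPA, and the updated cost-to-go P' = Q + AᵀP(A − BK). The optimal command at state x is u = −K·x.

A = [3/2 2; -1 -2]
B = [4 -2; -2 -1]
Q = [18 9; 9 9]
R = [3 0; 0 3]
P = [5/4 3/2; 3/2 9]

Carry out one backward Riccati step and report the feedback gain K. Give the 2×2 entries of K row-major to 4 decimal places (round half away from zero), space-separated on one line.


0.4008 0.6964 0.1215 0.4534

BᵀP = [2.0000 -12.0000; -4.0000 -12.0000]
S = R + BᵀPB = [3 0; 0 3] + [32.0000 8.0000; 8.0000 20.0000] = [35.0000 8.0000; 8.0000 23.0000]
BᵀPA = [15.0000 28.0000; 6.0000 16.0000]
K = S⁻¹·BᵀPA = [0.4008 0.6964; 0.1215 0.4534]
A−BK = [0.1397 0.1215; -0.0769 -0.1538]
AᵀP(A−BK) = [0.5716 1.0840; 1.0840 2.2470]
P' = Q + AᵀP(A−BK) = [18.5716 10.0840; 10.0840 11.2470]
tr(P') = 29.8186


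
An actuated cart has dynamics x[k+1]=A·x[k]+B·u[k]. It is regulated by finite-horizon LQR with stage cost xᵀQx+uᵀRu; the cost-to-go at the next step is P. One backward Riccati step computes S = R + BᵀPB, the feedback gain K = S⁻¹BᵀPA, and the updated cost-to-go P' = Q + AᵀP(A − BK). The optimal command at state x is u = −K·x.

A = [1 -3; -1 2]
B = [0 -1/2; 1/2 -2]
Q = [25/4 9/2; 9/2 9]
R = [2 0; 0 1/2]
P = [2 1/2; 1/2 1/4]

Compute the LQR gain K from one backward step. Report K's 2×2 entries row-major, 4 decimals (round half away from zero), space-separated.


-0.0155 0.0310 -0.4186 1.5039

BᵀP = [0.2500 0.1250; -2.0000 -0.7500]
S = R + BᵀPB = [2 0; 0 1/2] + [0.0625 -0.3750; -0.3750 2.5000] = [2.0625 -0.3750; -0.3750 3.0000]
BᵀPA = [0.1250 -0.5000; -1.2500 4.5000]
K = S⁻¹·BᵀPA = [-0.0155 0.0310; -0.4186 1.5039]
A−BK = [0.7907 -2.2481; -1.8295 4.9922]
AᵀP(A−BK) = [0.7287 -2.1240; -2.1240 6.2481]
P' = Q + AᵀP(A−BK) = [6.9787 2.3760; 2.3760 15.2481]
tr(P') = 22.2267


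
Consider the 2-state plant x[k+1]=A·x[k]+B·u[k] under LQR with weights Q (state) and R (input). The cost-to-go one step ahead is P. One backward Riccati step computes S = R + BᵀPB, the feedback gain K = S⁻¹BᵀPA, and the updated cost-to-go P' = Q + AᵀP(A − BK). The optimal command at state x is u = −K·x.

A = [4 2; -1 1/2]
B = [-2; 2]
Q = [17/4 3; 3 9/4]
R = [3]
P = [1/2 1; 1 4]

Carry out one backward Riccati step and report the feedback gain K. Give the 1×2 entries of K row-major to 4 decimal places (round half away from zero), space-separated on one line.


BᵀP = [1.0000 6.0000]
S = R + BᵀPB = [3] + [10.0000] = [13.0000]
BᵀPA = [-2.0000 5.0000]
K = S⁻¹·BᵀPA = [-0.1538 0.3846]
A−BK = [3.6923 2.7692; -0.6923 -0.2692]
AᵀP(A−BK) = [3.6923 2.7692; 2.7692 3.0769]
P' = Q + AᵀP(A−BK) = [7.9423 5.7692; 5.7692 5.3269]
tr(P') = 13.2692

-0.1538 0.3846


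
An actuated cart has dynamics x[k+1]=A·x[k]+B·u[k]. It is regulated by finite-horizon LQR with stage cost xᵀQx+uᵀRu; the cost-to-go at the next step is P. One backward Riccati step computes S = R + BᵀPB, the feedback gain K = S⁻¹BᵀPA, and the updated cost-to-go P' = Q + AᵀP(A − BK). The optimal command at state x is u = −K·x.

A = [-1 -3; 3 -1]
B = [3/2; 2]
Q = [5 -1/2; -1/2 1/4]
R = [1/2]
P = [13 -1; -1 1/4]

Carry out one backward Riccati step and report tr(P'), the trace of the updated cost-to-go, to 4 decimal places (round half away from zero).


13.6086

BᵀP = [17.5000 -1.0000]
S = R + BᵀPB = [1/2] + [24.2500] = [24.7500]
BᵀPA = [-20.5000 -51.5000]
K = S⁻¹·BᵀPA = [-0.8283 -2.0808]
A−BK = [0.2424 0.1212; 4.6566 3.1616]
AᵀP(A−BK) = [4.2702 3.5934; 3.5934 4.0884]
P' = Q + AᵀP(A−BK) = [9.2702 3.0934; 3.0934 4.3384]
tr(P') = 13.6086


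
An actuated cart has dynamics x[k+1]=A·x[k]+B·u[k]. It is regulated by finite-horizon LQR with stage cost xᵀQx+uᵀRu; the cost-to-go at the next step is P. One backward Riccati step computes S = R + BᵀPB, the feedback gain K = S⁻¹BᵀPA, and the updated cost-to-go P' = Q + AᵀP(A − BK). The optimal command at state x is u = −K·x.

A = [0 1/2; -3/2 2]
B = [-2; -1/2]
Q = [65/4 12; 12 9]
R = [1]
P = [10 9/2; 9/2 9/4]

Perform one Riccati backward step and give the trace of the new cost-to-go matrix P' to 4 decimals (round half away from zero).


26.7818

BᵀP = [-22.2500 -10.1250]
S = R + BᵀPB = [1] + [49.5625] = [50.5625]
BᵀPA = [15.1875 -31.3750]
K = S⁻¹·BᵀPA = [0.3004 -0.6205]
A−BK = [0.6007 -0.7410; -1.3498 1.6897]
AᵀP(A−BK) = [0.5006 -0.7009; -0.7009 1.0312]
P' = Q + AᵀP(A−BK) = [16.7506 11.2991; 11.2991 10.0312]
tr(P') = 26.7818


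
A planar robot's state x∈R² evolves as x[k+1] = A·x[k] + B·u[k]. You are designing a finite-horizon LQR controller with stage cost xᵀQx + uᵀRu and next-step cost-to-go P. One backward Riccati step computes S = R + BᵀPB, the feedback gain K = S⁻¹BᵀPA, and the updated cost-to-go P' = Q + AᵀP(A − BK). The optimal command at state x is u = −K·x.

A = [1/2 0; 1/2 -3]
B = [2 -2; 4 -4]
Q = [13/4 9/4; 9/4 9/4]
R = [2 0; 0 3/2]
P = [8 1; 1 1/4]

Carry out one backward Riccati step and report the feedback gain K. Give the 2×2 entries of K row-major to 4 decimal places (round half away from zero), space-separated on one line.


0.0932 -0.0730 -0.1243 0.0973

BᵀP = [20.0000 3.0000; -20.0000 -3.0000]
S = R + BᵀPB = [2 0; 0 3/2] + [52.0000 -52.0000; -52.0000 52.0000] = [54.0000 -52.0000; -52.0000 53.5000]
BᵀPA = [11.5000 -9.0000; -11.5000 9.0000]
K = S⁻¹·BᵀPA = [0.0932 -0.0730; -0.1243 0.0973]
A−BK = [0.0649 0.3405; -0.3703 -2.3189]
AᵀP(A−BK) = [0.0605 0.0831; 0.0831 0.7176]
P' = Q + AᵀP(A−BK) = [3.3105 2.3331; 2.3331 2.9676]
tr(P') = 6.2780


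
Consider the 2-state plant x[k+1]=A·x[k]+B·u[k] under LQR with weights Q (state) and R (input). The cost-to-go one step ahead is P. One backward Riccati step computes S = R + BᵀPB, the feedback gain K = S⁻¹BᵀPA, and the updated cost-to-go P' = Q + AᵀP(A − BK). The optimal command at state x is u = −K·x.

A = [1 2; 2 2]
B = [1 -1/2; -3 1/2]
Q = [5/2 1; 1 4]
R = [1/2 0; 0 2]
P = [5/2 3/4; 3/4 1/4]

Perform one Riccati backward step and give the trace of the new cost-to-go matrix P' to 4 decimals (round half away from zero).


BᵀP = [0.2500 0.0000; -0.8750 -0.2500]
S = R + BᵀPB = [1/2 0; 0 2] + [0.2500 -0.1250; -0.1250 0.3125] = [0.7500 -0.1250; -0.1250 2.3125]
BᵀPA = [0.2500 0.5000; -1.3750 -2.2500]
K = S⁻¹·BᵀPA = [0.2364 0.5091; -0.5818 -0.9455]
A−BK = [0.4727 1.0182; 3.0000 4.0000]
AᵀP(A−BK) = [5.6409 9.0727; 9.0727 14.6182]
P' = Q + AᵀP(A−BK) = [8.1409 10.0727; 10.0727 18.6182]
tr(P') = 26.7591

26.7591


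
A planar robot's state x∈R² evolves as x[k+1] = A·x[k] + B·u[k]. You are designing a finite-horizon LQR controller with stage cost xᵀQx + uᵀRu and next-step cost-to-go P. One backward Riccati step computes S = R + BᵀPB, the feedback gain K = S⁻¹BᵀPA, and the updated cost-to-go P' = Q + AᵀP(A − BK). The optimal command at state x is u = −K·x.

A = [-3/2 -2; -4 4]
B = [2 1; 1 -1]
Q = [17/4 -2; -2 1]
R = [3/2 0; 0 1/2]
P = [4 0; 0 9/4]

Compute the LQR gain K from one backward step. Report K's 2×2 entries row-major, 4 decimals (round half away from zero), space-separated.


-1.5860 0.5037 1.7955 -2.9476

BᵀP = [8.0000 2.2500; 4.0000 -2.2500]
S = R + BᵀPB = [3/2 0; 0 1/2] + [18.2500 5.7500; 5.7500 6.2500] = [19.7500 5.7500; 5.7500 6.7500]
BᵀPA = [-21.0000 -7.0000; 3.0000 -17.0000]
K = S⁻¹·BᵀPA = [-1.5860 0.5037; 1.7955 -2.9476]
A−BK = [-0.1234 -0.0599; -0.6185 0.5486]
AᵀP(A−BK) = [6.3067 -4.5786; -4.5786 5.4165]
P' = Q + AᵀP(A−BK) = [10.5567 -6.5786; -6.5786 6.4165]
tr(P') = 16.9732


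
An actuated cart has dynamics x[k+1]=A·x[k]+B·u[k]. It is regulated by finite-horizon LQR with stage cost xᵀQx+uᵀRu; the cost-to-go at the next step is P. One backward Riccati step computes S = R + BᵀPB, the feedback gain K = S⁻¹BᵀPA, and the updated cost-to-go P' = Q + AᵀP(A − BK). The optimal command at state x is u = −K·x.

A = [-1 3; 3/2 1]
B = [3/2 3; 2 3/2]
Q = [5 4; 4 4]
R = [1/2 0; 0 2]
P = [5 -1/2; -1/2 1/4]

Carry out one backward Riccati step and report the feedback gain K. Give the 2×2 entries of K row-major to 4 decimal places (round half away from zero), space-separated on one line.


BᵀP = [6.5000 -0.2500; 14.2500 -1.1250]
S = R + BᵀPB = [1/2 0; 0 2] + [9.2500 19.1250; 19.1250 41.0625] = [9.7500 19.1250; 19.1250 43.0625]
BᵀPA = [-6.8750 19.2500; -15.9375 41.6250]
K = S⁻¹·BᵀPA = [0.1618 0.6077; -0.4419 0.6967]
A−BK = [0.0832 -0.0017; 1.8394 -1.2605]
AᵀP(A−BK) = [1.1311 -1.0930; -1.0930 1.5505]
P' = Q + AᵀP(A−BK) = [6.1311 2.9070; 2.9070 5.5505]
tr(P') = 11.6817

0.1618 0.6077 -0.4419 0.6967


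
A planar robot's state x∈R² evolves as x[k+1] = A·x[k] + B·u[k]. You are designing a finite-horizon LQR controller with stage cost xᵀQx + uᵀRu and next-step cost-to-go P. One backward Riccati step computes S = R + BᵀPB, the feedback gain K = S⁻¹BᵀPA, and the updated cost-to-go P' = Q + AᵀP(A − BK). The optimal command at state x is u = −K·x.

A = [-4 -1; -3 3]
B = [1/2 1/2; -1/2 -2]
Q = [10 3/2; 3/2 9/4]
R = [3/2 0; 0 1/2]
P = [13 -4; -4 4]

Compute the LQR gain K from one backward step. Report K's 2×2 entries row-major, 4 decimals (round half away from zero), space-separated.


BᵀP = [8.5000 -4.0000; 14.5000 -10.0000]
S = R + BᵀPB = [3/2 0; 0 1/2] + [6.2500 12.2500; 12.2500 27.2500] = [7.7500 12.2500; 12.2500 27.7500]
BᵀPA = [-22.0000 -20.5000; -28.0000 -44.5000]
K = S⁻¹·BᵀPA = [-4.1154 -0.3654; 0.8077 -1.4423]
A−BK = [-2.3462 -0.0962; -3.4423 -0.0673]
AᵀP(A−BK) = [80.0769 3.5769; 3.5769 1.3269]
P' = Q + AᵀP(A−BK) = [90.0769 5.0769; 5.0769 3.5769]
tr(P') = 93.6538

-4.1154 -0.3654 0.8077 -1.4423


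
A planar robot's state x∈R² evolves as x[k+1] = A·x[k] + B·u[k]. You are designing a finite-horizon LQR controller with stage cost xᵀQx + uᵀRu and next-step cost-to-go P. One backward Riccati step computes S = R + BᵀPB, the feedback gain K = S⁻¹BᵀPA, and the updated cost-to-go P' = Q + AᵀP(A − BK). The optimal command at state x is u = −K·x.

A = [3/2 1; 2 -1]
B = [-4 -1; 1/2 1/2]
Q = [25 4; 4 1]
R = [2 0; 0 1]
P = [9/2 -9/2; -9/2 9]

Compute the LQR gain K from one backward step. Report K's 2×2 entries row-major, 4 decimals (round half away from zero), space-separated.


BᵀP = [-20.2500 22.5000; -6.7500 9.0000]
S = R + BᵀPB = [2 0; 0 1] + [92.2500 31.5000; 31.5000 11.2500] = [94.2500 31.5000; 31.5000 12.2500]
BᵀPA = [14.6250 -42.7500; 7.8750 -15.7500]
K = S⁻¹·BᵀPA = [-0.4245 -0.1698; 1.7345 -0.8491]
A−BK = [1.5364 -0.5283; 1.3450 -0.4906]
AᵀP(A−BK) = [11.6745 -4.3302; -4.3302 1.8679]
P' = Q + AᵀP(A−BK) = [36.6745 -0.3302; -0.3302 2.8679]
tr(P') = 39.5425

-0.4245 -0.1698 1.7345 -0.8491


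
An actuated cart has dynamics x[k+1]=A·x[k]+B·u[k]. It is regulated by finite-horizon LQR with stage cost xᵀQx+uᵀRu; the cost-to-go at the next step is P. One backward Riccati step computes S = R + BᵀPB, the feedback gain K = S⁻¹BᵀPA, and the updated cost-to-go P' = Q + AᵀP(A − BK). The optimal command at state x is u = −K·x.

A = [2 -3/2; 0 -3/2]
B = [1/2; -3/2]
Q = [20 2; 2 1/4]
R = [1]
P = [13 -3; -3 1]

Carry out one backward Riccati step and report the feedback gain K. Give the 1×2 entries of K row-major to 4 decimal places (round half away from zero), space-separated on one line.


BᵀP = [11.0000 -3.0000]
S = R + BᵀPB = [1] + [10.0000] = [11.0000]
BᵀPA = [22.0000 -12.0000]
K = S⁻¹·BᵀPA = [2.0000 -1.0909]
A−BK = [1.0000 -0.9545; 3.0000 -3.1364]
AᵀP(A−BK) = [8.0000 -6.0000; -6.0000 4.9091]
P' = Q + AᵀP(A−BK) = [28.0000 -4.0000; -4.0000 5.1591]
tr(P') = 33.1591

2.0000 -1.0909


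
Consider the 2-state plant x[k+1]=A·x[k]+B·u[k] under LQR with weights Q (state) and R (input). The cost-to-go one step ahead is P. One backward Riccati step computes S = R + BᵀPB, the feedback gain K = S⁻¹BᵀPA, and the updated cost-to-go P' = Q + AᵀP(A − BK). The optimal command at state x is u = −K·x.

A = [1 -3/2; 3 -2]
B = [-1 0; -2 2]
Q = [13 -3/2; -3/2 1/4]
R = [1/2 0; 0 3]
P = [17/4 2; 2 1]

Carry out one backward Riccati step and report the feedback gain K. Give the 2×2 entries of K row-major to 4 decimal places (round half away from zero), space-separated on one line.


-1.1596 1.1761 0.1033 -0.0845

BᵀP = [-8.2500 -4.0000; 4.0000 2.0000]
S = R + BᵀPB = [1/2 0; 0 3] + [16.2500 -8.0000; -8.0000 4.0000] = [16.7500 -8.0000; -8.0000 7.0000]
BᵀPA = [-20.2500 20.3750; 10.0000 -10.0000]
K = S⁻¹·BᵀPA = [-1.1596 1.1761; 0.1033 -0.0845]
A−BK = [-0.1596 -0.3239; 0.4742 0.5211]
AᵀP(A−BK) = [0.7347 -0.7148; -0.7148 0.7553]
P' = Q + AᵀP(A−BK) = [13.7347 -2.2148; -2.2148 1.0053]
tr(P') = 14.7400


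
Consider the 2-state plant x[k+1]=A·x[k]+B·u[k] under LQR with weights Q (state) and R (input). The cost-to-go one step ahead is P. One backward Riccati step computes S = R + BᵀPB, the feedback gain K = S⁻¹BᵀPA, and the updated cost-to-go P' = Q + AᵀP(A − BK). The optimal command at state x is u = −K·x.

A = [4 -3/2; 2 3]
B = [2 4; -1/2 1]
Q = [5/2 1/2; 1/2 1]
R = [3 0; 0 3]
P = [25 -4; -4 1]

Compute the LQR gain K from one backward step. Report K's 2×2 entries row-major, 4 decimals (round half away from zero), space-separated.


BᵀP = [52.0000 -8.5000; 96.0000 -15.0000]
S = R + BᵀPB = [3 0; 0 3] + [108.2500 199.5000; 199.5000 369.0000] = [111.2500 199.5000; 199.5000 372.0000]
BᵀPA = [191.0000 -103.5000; 354.0000 -189.0000]
K = S⁻¹·BᵀPA = [0.2707 -0.5026; 0.8064 -0.2385]
A−BK = [0.2328 0.4593; 1.3289 2.9872]
AᵀP(A−BK) = [2.8168 0.4345; 0.4345 4.1497]
P' = Q + AᵀP(A−BK) = [5.3168 0.9345; 0.9345 5.1497]
tr(P') = 10.4665

0.2707 -0.5026 0.8064 -0.2385


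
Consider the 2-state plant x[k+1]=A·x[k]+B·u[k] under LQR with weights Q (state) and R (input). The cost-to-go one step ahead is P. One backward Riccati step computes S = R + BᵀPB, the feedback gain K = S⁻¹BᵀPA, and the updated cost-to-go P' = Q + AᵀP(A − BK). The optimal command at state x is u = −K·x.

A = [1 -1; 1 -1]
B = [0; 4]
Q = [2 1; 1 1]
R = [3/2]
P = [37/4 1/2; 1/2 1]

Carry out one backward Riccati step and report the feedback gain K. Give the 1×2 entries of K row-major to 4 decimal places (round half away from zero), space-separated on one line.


0.3429 -0.3429

BᵀP = [2.0000 4.0000]
S = R + BᵀPB = [3/2] + [16.0000] = [17.5000]
BᵀPA = [6.0000 -6.0000]
K = S⁻¹·BᵀPA = [0.3429 -0.3429]
A−BK = [1.0000 -1.0000; -0.3714 0.3714]
AᵀP(A−BK) = [9.1929 -9.1929; -9.1929 9.1929]
P' = Q + AᵀP(A−BK) = [11.1929 -8.1929; -8.1929 10.1929]
tr(P') = 21.3857


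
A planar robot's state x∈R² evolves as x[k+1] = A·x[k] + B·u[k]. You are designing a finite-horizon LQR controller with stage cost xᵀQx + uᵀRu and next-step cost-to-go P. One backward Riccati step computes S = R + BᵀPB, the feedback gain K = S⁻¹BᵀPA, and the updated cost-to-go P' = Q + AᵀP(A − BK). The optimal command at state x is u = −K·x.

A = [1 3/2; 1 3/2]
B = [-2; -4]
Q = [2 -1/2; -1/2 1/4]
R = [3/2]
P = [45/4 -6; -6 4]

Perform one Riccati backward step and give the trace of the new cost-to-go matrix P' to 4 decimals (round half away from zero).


BᵀP = [1.5000 -4.0000]
S = R + BᵀPB = [3/2] + [13.0000] = [14.5000]
BᵀPA = [-2.5000 -3.7500]
K = S⁻¹·BᵀPA = [-0.1724 -0.2586]
A−BK = [0.6552 0.9828; 0.3103 0.4655]
AᵀP(A−BK) = [2.8190 4.2284; 4.2284 6.3427]
P' = Q + AᵀP(A−BK) = [4.8190 3.7284; 3.7284 6.5927]
tr(P') = 11.4116

11.4116


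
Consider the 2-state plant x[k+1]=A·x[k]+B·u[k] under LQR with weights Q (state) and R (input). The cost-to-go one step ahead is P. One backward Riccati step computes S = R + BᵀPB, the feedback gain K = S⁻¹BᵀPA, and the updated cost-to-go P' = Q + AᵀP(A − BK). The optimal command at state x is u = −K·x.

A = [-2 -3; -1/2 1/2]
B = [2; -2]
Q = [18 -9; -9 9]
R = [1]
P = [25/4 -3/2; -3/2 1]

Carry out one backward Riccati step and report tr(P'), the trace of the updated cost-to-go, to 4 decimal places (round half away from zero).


BᵀP = [15.5000 -5.0000]
S = R + BᵀPB = [1] + [41.0000] = [42.0000]
BᵀPA = [-28.5000 -49.0000]
K = S⁻¹·BᵀPA = [-0.6786 -1.1667]
A−BK = [-0.6429 -0.6667; -1.8571 -1.8333]
AᵀP(A−BK) = [2.9107 3.2500; 3.2500 3.8333]
P' = Q + AᵀP(A−BK) = [20.9107 -5.7500; -5.7500 12.8333]
tr(P') = 33.7440

33.7440


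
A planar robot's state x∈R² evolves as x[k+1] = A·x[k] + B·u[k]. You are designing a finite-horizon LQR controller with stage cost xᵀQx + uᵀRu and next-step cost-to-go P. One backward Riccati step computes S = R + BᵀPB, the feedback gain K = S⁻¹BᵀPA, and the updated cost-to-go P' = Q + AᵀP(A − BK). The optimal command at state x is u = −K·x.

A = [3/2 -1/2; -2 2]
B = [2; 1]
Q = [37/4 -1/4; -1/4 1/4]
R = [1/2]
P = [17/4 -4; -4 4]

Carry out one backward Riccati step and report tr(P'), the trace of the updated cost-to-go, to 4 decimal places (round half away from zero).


BᵀP = [4.5000 -4.0000]
S = R + BᵀPB = [1/2] + [5.0000] = [5.5000]
BᵀPA = [14.7500 -10.2500]
K = S⁻¹·BᵀPA = [2.6818 -1.8636]
A−BK = [-3.8636 3.2273; -4.6818 3.8636]
AᵀP(A−BK) = [10.0057 -7.6989; -7.6989 5.9602]
P' = Q + AᵀP(A−BK) = [19.2557 -7.9489; -7.9489 6.2102]
tr(P') = 25.4659

25.4659


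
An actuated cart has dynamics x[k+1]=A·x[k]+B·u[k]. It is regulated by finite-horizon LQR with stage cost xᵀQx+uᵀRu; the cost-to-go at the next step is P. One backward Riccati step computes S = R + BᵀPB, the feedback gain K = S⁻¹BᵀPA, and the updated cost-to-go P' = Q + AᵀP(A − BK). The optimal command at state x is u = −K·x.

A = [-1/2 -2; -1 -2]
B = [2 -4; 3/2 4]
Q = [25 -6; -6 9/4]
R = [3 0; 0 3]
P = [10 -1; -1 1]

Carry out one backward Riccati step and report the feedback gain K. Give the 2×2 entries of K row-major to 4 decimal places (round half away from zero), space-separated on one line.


-0.3122 -0.8477 -0.0461 0.0359

BᵀP = [18.5000 -0.5000; -44.0000 8.0000]
S = R + BᵀPB = [3 0; 0 3] + [36.2500 -76.0000; -76.0000 208.0000] = [39.2500 -76.0000; -76.0000 211.0000]
BᵀPA = [-8.7500 -36.0000; 14.0000 72.0000]
K = S⁻¹·BᵀPA = [-0.3122 -0.8477; -0.0461 0.0359]
A−BK = [-0.0600 -0.1610; -0.3474 -0.8722]
AᵀP(A−BK) = [0.4137 1.0802; 1.0802 2.8985]
P' = Q + AᵀP(A−BK) = [25.4137 -4.9198; -4.9198 5.1485]
tr(P') = 30.5623


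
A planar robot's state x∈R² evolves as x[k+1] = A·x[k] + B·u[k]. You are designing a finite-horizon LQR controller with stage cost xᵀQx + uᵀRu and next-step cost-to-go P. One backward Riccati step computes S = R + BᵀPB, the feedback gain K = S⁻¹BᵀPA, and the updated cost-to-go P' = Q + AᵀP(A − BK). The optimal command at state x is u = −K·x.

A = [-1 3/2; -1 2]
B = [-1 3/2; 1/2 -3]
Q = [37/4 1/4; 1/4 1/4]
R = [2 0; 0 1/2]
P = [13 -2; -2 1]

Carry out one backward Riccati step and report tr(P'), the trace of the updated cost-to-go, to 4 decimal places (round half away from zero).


18.2133

BᵀP = [-14.0000 2.5000; 25.5000 -6.0000]
S = R + BᵀPB = [2 0; 0 1/2] + [15.2500 -28.5000; -28.5000 56.2500] = [17.2500 -28.5000; -28.5000 56.7500]
BᵀPA = [11.5000 -16.0000; -19.5000 26.2500]
K = S⁻¹·BᵀPA = [0.5812 -0.9591; -0.0517 -0.0191]
A−BK = [-0.3412 0.5696; -1.4458 2.4222]
AᵀP(A−BK) = [2.3075 -3.8429; -3.8429 6.4059]
P' = Q + AᵀP(A−BK) = [11.5575 -3.5929; -3.5929 6.6559]
tr(P') = 18.2133


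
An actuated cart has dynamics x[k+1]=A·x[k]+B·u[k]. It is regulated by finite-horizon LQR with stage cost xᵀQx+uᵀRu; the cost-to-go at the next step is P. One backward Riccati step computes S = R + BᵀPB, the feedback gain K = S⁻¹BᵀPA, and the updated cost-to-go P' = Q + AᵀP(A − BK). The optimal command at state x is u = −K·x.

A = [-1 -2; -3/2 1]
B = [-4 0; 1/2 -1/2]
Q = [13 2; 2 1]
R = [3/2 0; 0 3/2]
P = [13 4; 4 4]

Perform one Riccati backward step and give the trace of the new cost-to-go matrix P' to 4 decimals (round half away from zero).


20.8645

BᵀP = [-50.0000 -14.0000; -2.0000 -2.0000]
S = R + BᵀPB = [3/2 0; 0 3/2] + [193.0000 7.0000; 7.0000 1.0000] = [194.5000 7.0000; 7.0000 2.5000]
BᵀPA = [71.0000 86.0000; 5.0000 2.0000]
K = S⁻¹·BᵀPA = [0.3259 0.4597; 1.0875 -0.4871]
A−BK = [0.3036 -0.1612; -1.1192 0.5266]
AᵀP(A−BK) = [5.4237 -2.2024; -2.2024 1.4408]
P' = Q + AᵀP(A−BK) = [18.4237 -0.2024; -0.2024 2.4408]
tr(P') = 20.8645


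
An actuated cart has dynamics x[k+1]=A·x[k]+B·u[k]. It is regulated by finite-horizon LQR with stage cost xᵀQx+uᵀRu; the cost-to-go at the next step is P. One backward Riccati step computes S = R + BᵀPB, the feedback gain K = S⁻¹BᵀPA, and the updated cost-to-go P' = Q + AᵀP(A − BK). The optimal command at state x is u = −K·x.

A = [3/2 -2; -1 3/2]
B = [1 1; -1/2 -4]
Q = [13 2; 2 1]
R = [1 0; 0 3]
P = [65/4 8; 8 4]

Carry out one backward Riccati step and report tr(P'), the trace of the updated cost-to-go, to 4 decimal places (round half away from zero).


17.3059

BᵀP = [12.2500 6.0000; -15.7500 -8.0000]
S = R + BᵀPB = [1 0; 0 3] + [9.2500 -11.7500; -11.7500 16.2500] = [10.2500 -11.7500; -11.7500 19.2500]
BᵀPA = [12.3750 -15.5000; -15.6250 19.5000]
K = S⁻¹·BᵀPA = [0.9219 -1.1688; -0.2489 0.2996]
A−BK = [0.8270 -1.1308; -1.5348 2.1139]
AᵀP(A−BK) = [1.2637 -1.6055; -1.6055 2.0422]
P' = Q + AᵀP(A−BK) = [14.2637 0.3945; 0.3945 3.0422]
tr(P') = 17.3059


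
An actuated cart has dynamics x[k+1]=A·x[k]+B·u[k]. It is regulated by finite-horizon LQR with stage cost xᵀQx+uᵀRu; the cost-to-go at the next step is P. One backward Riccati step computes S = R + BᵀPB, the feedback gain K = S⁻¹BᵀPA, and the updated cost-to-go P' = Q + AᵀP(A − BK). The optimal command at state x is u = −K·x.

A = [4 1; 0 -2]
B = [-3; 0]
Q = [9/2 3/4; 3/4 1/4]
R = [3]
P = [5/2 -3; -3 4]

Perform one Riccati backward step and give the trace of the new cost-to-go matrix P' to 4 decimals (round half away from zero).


14.4559

BᵀP = [-7.5000 9.0000]
S = R + BᵀPB = [3] + [22.5000] = [25.5000]
BᵀPA = [-30.0000 -25.5000]
K = S⁻¹·BᵀPA = [-1.1765 -1.0000]
A−BK = [0.4706 -2.0000; 0.0000 -2.0000]
AᵀP(A−BK) = [4.7059 4.0000; 4.0000 5.0000]
P' = Q + AᵀP(A−BK) = [9.2059 4.7500; 4.7500 5.2500]
tr(P') = 14.4559


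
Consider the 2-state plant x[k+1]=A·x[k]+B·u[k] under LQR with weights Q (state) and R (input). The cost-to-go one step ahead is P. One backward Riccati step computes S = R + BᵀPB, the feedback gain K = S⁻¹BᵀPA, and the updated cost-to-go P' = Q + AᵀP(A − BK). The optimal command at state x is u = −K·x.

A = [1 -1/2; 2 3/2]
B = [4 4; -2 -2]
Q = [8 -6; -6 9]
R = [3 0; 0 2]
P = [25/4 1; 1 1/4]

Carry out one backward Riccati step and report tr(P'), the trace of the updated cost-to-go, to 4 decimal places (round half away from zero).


BᵀP = [23.0000 3.5000; 23.0000 3.5000]
S = R + BᵀPB = [3 0; 0 2] + [85.0000 85.0000; 85.0000 85.0000] = [88.0000 85.0000; 85.0000 87.0000]
BᵀPA = [30.0000 -6.2500; 30.0000 -6.2500]
K = S⁻¹·BᵀPA = [0.1392 -0.0290; 0.2088 -0.0435]
A−BK = [-0.3921 -0.2100; 2.6961 1.3550]
AᵀP(A−BK) = [0.8092 0.3002; 0.3002 0.1718]
P' = Q + AᵀP(A−BK) = [8.8092 -5.6998; -5.6998 9.1718]
tr(P') = 17.9810

17.9810


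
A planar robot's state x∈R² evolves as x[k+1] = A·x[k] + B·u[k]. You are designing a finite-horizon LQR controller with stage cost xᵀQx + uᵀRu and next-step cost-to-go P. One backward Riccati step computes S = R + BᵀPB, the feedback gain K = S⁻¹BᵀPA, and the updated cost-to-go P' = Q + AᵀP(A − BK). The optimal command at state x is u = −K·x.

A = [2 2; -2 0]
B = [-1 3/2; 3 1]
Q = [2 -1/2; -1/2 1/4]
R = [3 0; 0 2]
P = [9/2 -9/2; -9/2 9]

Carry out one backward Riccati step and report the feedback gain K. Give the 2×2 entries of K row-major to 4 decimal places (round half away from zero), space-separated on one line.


-0.8773 -0.3426 0.5178 0.7923

BᵀP = [-18.0000 31.5000; 2.2500 2.2500]
S = R + BᵀPB = [3 0; 0 2] + [112.5000 4.5000; 4.5000 5.6250] = [115.5000 4.5000; 4.5000 7.6250]
BᵀPA = [-99.0000 -36.0000; 0.0000 4.5000]
K = S⁻¹·BᵀPA = [-0.8773 -0.3426; 0.5178 0.7923]
A−BK = [0.3460 0.4689; 0.1142 0.2353]
AᵀP(A−BK) = [3.1458 2.0867; 2.0867 2.1024]
P' = Q + AᵀP(A−BK) = [5.1458 1.5867; 1.5867 2.3524]
tr(P') = 7.4982


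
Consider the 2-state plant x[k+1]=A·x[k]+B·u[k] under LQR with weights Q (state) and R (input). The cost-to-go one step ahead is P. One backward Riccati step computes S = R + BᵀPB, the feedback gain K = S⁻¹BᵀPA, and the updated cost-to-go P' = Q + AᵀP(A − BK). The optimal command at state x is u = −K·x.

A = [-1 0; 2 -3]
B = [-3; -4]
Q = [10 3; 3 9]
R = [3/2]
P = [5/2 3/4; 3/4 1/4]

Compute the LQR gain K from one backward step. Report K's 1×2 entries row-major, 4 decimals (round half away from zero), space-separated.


0.0870 0.2120

BᵀP = [-10.5000 -3.2500]
S = R + BᵀPB = [3/2] + [44.5000] = [46.0000]
BᵀPA = [4.0000 9.7500]
K = S⁻¹·BᵀPA = [0.0870 0.2120]
A−BK = [-0.7391 0.6359; 2.3478 -2.1522]
AᵀP(A−BK) = [0.1522 -0.0978; -0.0978 0.1834]
P' = Q + AᵀP(A−BK) = [10.1522 2.9022; 2.9022 9.1834]
tr(P') = 19.3356
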